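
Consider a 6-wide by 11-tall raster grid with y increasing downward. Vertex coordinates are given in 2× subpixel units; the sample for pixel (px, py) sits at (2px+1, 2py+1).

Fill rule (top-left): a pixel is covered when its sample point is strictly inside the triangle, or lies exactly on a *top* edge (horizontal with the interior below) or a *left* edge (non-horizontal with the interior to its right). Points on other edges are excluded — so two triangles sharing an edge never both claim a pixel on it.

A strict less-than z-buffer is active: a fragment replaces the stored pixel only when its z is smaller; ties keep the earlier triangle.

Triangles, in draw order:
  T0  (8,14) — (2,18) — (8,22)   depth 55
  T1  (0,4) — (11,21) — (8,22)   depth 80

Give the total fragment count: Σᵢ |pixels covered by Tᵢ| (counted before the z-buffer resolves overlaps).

T0:
  2·area = 48  (B↔C swapped to make it positive)
  edge (8, 14)→(8, 22): d=(0,8) right/bottom  bias=-1
  edge (8, 22)→(2, 18): d=(-6,-4) top-left  bias=+0
  edge (2, 18)→(8, 14): d=(6,-4) top-left  bias=+0
    (3,7)@(7, 15): e=[8,38,2] → #
    (4,7)@(9, 15): e=[-8,46,10] → ·
    (2,8)@(5, 17): e=[24,18,6] → #
    (4,8)@(9, 17): e=[-8,34,22] → ·
    (2,9)@(5, 19): e=[24,6,18] → #
    (4,9)@(9, 19): e=[-8,22,34] → ·
    (2,10)@(5, 21): e=[24,-6,30] → ·
    (3,10)@(7, 21): e=[8,2,38] → #
    (4,10)@(9, 21): e=[-8,10,46] → ·
  covered (6 px):
    · · · · · ·
    · · · · · ·
    · · · · · ·
    · · · · · ·
    · · · · · ·
    · · · · · ·
    · · · · · ·
    · · · # · ·
    · · # # · ·
    · · # # · ·
    · · · # · ·
T1:
  2·area = 62
  edge (0, 4)→(11, 21): d=(11,17) right/bottom  bias=-1
  edge (11, 21)→(8, 22): d=(-3,1) right/bottom  bias=-1
  edge (8, 22)→(0, 4): d=(-8,-18) top-left  bias=+0
    (1,4)@(3, 9): e=[4,44,14] → #
    (2,4)@(5, 9): e=[-30,42,50] → ·
    (1,5)@(3, 11): e=[26,38,-2] → ·
    (2,6)@(5, 13): e=[14,30,18] → #
    (3,6)@(7, 13): e=[-20,28,54] → ·
    (2,7)@(5, 15): e=[36,24,2] → #
    (3,7)@(7, 15): e=[2,22,38] → #
    (4,7)@(9, 15): e=[-32,20,74] → ·
    (2,8)@(5, 17): e=[58,18,-14] → ·
    (3,8)@(7, 17): e=[24,16,22] → #
    (4,8)@(9, 17): e=[-10,14,58] → ·
    (3,9)@(7, 19): e=[46,10,6] → #
    (5,10)@(11, 21): e=[0,0,62] → ·  [on edge]
  covered (8 px):
    · · · · · ·
    · · · · · ·
    · · · · · ·
    · · · · · ·
    · # · · · ·
    · · · · · ·
    · · # · · ·
    · · # # · ·
    · · · # · ·
    · · · # # ·
    · · · · # ·

Answer: 14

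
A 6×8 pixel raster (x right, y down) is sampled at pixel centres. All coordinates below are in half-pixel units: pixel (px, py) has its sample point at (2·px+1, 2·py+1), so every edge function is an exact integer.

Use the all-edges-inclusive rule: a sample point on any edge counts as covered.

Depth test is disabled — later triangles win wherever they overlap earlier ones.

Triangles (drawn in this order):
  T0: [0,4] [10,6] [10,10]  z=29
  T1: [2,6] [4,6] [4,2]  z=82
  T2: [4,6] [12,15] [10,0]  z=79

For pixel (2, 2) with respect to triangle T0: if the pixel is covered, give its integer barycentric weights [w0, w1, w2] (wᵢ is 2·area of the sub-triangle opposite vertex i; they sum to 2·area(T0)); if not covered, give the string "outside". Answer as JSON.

T0:
  2·area = 40
  edge (0, 4)→(10, 6): d=(10,2) inclusive
  edge (10, 6)→(10, 10): d=(0,4) inclusive
  edge (10, 10)→(0, 4): d=(-10,-6) inclusive
    (1,2)@(3, 5): e=[4,28,8] → █
    (2,2)@(5, 5): e=[0,20,20] → █  [on edge]
    (3,2)@(7, 5): e=[-4,12,32] → ·
    (1,3)@(3, 7): e=[24,28,-12] → ·
    (2,3)@(5, 7): e=[20,20,0] → █  [on edge]
    (3,3)@(7, 7): e=[16,12,12] → █
    (4,3)@(9, 7): e=[12,4,24] → █
    (5,3)@(11, 7): e=[8,-4,36] → ·
    (2,4)@(5, 9): e=[40,20,-20] → ·
    (3,4)@(7, 9): e=[36,12,-8] → ·
    (4,4)@(9, 9): e=[32,4,4] → █
    (5,4)@(11, 9): e=[28,-4,16] → ·
  covered (6 px):
    · · · · · ·
    · · · · · ·
    · █ █ · · ·
    · · █ █ █ ·
    · · · · █ ·
    · · · · · ·
    · · · · · ·
    · · · · · ·
T1:
  2·area = 8  (B↔C swapped to make it positive)
  edge (2, 6)→(4, 2): d=(2,-4) inclusive
  edge (4, 2)→(4, 6): d=(0,4) inclusive
  edge (4, 6)→(2, 6): d=(-2,0) inclusive
    (1,2)@(3, 5): e=[2,4,2] → █
    (2,2)@(5, 5): e=[10,-4,2] → ·
    (1,3)@(3, 7): e=[6,4,-2] → ·
  covered (1 px):
    · · · · · ·
    · · · · · ·
    · █ · · · ·
    · · · · · ·
    · · · · · ·
    · · · · · ·
    · · · · · ·
    · · · · · ·
T2:
  2·area = 102  (B↔C swapped to make it positive)
  edge (4, 6)→(10, 0): d=(6,-6) inclusive
  edge (10, 0)→(12, 15): d=(2,15) inclusive
  edge (12, 15)→(4, 6): d=(-8,-9) inclusive
    (4,0)@(9, 1): e=[0,17,85] → █  [on edge]
    (5,0)@(11, 1): e=[12,-13,103] → ·
    (3,1)@(7, 3): e=[0,51,51] → █  [on edge]
    (5,1)@(11, 3): e=[24,-9,87] → ·
    (2,2)@(5, 5): e=[0,85,17] → █  [on edge]
    (5,2)@(11, 5): e=[36,-5,71] → ·
    (1,3)@(3, 7): e=[0,119,-17] → ·  [on edge]
    (2,3)@(5, 7): e=[12,89,1] → █
    (5,3)@(11, 7): e=[48,-1,55] → ·
    (0,4)@(1, 9): e=[0,153,-51] → ·  [on edge]
    (2,4)@(5, 9): e=[24,93,-15] → ·
    (3,4)@(7, 9): e=[36,63,3] → █
  covered (15 px):
    · · · · █ ·
    · · · █ █ ·
    · · █ █ █ ·
    · · █ █ █ ·
    · · · █ █ █
    · · · · █ █
    · · · · · █
    · · · · · ·

Result: [20,20,0]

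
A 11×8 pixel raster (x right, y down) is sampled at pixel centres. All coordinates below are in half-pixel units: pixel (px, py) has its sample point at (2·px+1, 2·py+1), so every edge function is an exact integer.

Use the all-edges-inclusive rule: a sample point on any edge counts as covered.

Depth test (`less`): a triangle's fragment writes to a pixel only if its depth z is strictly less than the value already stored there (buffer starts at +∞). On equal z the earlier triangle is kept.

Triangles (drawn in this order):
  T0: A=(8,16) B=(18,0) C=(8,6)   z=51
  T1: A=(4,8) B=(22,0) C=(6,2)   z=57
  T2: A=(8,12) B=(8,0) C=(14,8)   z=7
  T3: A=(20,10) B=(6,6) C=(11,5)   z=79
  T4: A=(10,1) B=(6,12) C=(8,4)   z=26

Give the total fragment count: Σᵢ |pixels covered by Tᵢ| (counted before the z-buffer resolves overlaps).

T0:
  2·area = 100  (B↔C swapped to make it positive)
  edge (8, 16)→(8, 6): d=(0,-10) inclusive
  edge (8, 6)→(18, 0): d=(10,-6) inclusive
  edge (18, 0)→(8, 16): d=(-10,16) inclusive
    (8,0)@(17, 1): e=[90,4,6] → #
    (9,0)@(19, 1): e=[110,16,-26] → ·
    (6,1)@(13, 3): e=[50,0,50] → #  [on edge]
    (7,1)@(15, 3): e=[70,12,18] → #
    (8,1)@(17, 3): e=[90,24,-14] → ·
    (5,2)@(11, 5): e=[30,8,62] → #
    (7,2)@(15, 5): e=[70,32,-2] → ·
    (4,3)@(9, 7): e=[10,16,74] → #
    (7,3)@(15, 7): e=[70,52,-22] → ·
    (1,4)@(3, 9): e=[-50,0,150] → ·  [on edge]
    (4,4)@(9, 9): e=[10,36,54] → #
    (6,4)@(13, 9): e=[50,60,-10] → ·
  covered (13 px):
    · · · · · · · · # · ·
    · · · · · · # # · · ·
    · · · · · # # · · · ·
    · · · · # # # · · · ·
    · · · · # # · · · · ·
    · · · · # # · · · · ·
    · · · · # · · · · · ·
    · · · · · · · · · · ·
T1:
  2·area = 92  (B↔C swapped to make it positive)
  edge (4, 8)→(6, 2): d=(2,-6) inclusive
  edge (6, 2)→(22, 0): d=(16,-2) inclusive
  edge (22, 0)→(4, 8): d=(-18,8) inclusive
    (7,0)@(15, 1): e=[52,2,38] → #
    (8,0)@(17, 1): e=[64,6,22] → #
    (9,0)@(19, 1): e=[76,10,6] → #
    (10,0)@(21, 1): e=[88,14,-10] → ·
    (3,1)@(7, 3): e=[8,18,66] → #
    (4,1)@(9, 3): e=[20,22,50] → #
    (5,1)@(11, 3): e=[32,26,34] → #
    (6,1)@(13, 3): e=[44,30,18] → #
    (8,1)@(17, 3): e=[68,38,-14] → ·
    (9,1)@(19, 3): e=[80,42,-30] → ·
    (2,2)@(5, 5): e=[0,46,46] → #  [on edge]
    (5,2)@(11, 5): e=[36,58,-2] → ·
    (1,5)@(3, 11): e=[0,138,-46] → ·  [on edge]
  covered (12 px):
    · · · · · · · # # # ·
    · · · # # # # # · · ·
    · · # # # · · · · · ·
    · · # · · · · · · · ·
    · · · · · · · · · · ·
    · · · · · · · · · · ·
    · · · · · · · · · · ·
    · · · · · · · · · · ·
T2:
  2·area = 72
  edge (8, 12)→(8, 0): d=(0,-12) inclusive
  edge (8, 0)→(14, 8): d=(6,8) inclusive
  edge (14, 8)→(8, 12): d=(-6,4) inclusive
    (4,1)@(9, 3): e=[12,10,50] → #
    (5,1)@(11, 3): e=[36,-6,42] → ·
    (4,2)@(9, 5): e=[12,22,38] → #
    (5,2)@(11, 5): e=[36,6,30] → #
    (6,2)@(13, 5): e=[60,-10,22] → ·
    (4,3)@(9, 7): e=[12,34,26] → #
    (6,3)@(13, 7): e=[60,2,10] → #
    (7,3)@(15, 7): e=[84,-14,2] → ·
    (4,4)@(9, 9): e=[12,46,14] → #
    (6,4)@(13, 9): e=[60,14,-2] → ·
    (4,5)@(9, 11): e=[12,58,2] → #
    (5,5)@(11, 11): e=[36,42,-6] → ·
  covered (9 px):
    · · · · · · · · · · ·
    · · · · # · · · · · ·
    · · · · # # · · · · ·
    · · · · # # # · · · ·
    · · · · # # · · · · ·
    · · · · # · · · · · ·
    · · · · · · · · · · ·
    · · · · · · · · · · ·
T3:
  2·area = 34
  edge (20, 10)→(6, 6): d=(-14,-4) inclusive
  edge (6, 6)→(11, 5): d=(5,-1) inclusive
  edge (11, 5)→(20, 10): d=(9,5) inclusive
    (10,1)@(21, 3): e=[102,0,-68] → ·  [on edge]
    (5,2)@(11, 5): e=[34,0,0] → #  [on edge]
    (6,2)@(13, 5): e=[42,2,-10] → ·
    (0,3)@(1, 7): e=[-34,0,68] → ·  [on edge]
    (5,3)@(11, 7): e=[6,10,18] → #
    (6,3)@(13, 7): e=[14,12,8] → #
    (7,3)@(15, 7): e=[22,14,-2] → ·
    (5,4)@(11, 9): e=[-22,20,36] → ·
    (6,4)@(13, 9): e=[-14,22,26] → ·
    (8,4)@(17, 9): e=[2,26,6] → #
    (9,4)@(19, 9): e=[10,28,-4] → ·
    (8,5)@(17, 11): e=[-26,36,24] → ·
  covered (4 px):
    · · · · · · · · · · ·
    · · · · · · · · · · ·
    · · · · · # · · · · ·
    · · · · · # # · · · ·
    · · · · · · · · # · ·
    · · · · · · · · · · ·
    · · · · · · · · · · ·
    · · · · · · · · · · ·
T4:
  2·area = 10
  edge (10, 1)→(6, 12): d=(-4,11) inclusive
  edge (6, 12)→(8, 4): d=(2,-8) inclusive
  edge (8, 4)→(10, 1): d=(2,-3) inclusive
    (4,1)@(9, 3): e=[3,6,1] → #
    (5,1)@(11, 3): e=[-19,22,7] → ·
    (4,2)@(9, 5): e=[-5,10,5] → ·
    (3,4)@(7, 9): e=[1,2,7] → #
    (4,4)@(9, 9): e=[-21,18,13] → ·
    (3,5)@(7, 11): e=[-7,6,11] → ·
  covered (2 px):
    · · · · · · · · · · ·
    · · · · # · · · · · ·
    · · · · · · · · · · ·
    · · · · · · · · · · ·
    · · · # · · · · · · ·
    · · · · · · · · · · ·
    · · · · · · · · · · ·
    · · · · · · · · · · ·

Result: 40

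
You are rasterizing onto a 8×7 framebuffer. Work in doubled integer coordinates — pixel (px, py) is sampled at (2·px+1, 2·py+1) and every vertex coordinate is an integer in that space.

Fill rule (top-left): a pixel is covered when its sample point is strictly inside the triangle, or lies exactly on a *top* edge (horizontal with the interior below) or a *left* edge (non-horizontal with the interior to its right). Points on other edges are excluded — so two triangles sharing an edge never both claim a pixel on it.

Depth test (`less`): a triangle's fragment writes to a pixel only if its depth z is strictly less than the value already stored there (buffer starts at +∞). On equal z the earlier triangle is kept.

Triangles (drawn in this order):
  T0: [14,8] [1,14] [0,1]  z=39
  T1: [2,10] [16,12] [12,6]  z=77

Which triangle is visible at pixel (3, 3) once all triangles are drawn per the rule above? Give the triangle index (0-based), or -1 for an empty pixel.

T0:
  2·area = 175
  edge (14, 8)→(1, 14): d=(-13,6) right/bottom  bias=-1
  edge (1, 14)→(0, 1): d=(-1,-13) top-left  bias=+0
  edge (0, 1)→(14, 8): d=(14,7) right/bottom  bias=-1
    (0,1)@(1, 3): e=[143,11,21] → #
    (1,1)@(3, 3): e=[131,37,7] → #
    (2,1)@(5, 3): e=[119,63,-7] → ·
    (0,2)@(1, 5): e=[117,9,49] → #
    (2,2)@(5, 5): e=[93,61,21] → #
    (3,2)@(7, 5): e=[81,87,7] → #
    (4,2)@(9, 5): e=[69,113,-7] → ·
    (0,3)@(1, 7): e=[91,7,77] → #
    (4,3)@(9, 7): e=[43,111,21] → #
    (5,3)@(11, 7): e=[31,137,7] → #
    (6,3)@(13, 7): e=[19,163,-7] → ·
    (0,4)@(1, 9): e=[65,5,105] → #
  covered (24 px):
    · · · · · · · ·
    # # · · · · · ·
    # # # # · · · ·
    # # # # # # · ·
    # # # # # # · ·
    # # # # · · · ·
    # # · · · · · ·
T1:
  2·area = 76  (B↔C swapped to make it positive)
  edge (2, 10)→(12, 6): d=(10,-4) top-left  bias=+0
  edge (12, 6)→(16, 12): d=(4,6) right/bottom  bias=-1
  edge (16, 12)→(2, 10): d=(-14,-2) top-left  bias=+0
    (5,3)@(11, 7): e=[6,10,60] → #
    (6,3)@(13, 7): e=[14,-2,64] → ·
    (2,4)@(5, 9): e=[2,54,20] → #
    (3,4)@(7, 9): e=[10,42,24] → #
    (4,4)@(9, 9): e=[18,30,28] → #
    (6,4)@(13, 9): e=[34,6,36] → #
    (7,4)@(15, 9): e=[42,-6,40] → ·
    (2,5)@(5, 11): e=[22,62,-8] → ·
    (3,5)@(7, 11): e=[30,50,-4] → ·
    (4,5)@(9, 11): e=[38,38,0] → #  [on edge]
    (7,5)@(15, 11): e=[62,2,12] → #
    (4,6)@(9, 13): e=[58,46,-28] → ·
  covered (10 px):
    · · · · · · · ·
    · · · · · · · ·
    · · · · · · · ·
    · · · · · # · ·
    · · # # # # # ·
    · · · · # # # #
    · · · · · · · ·

Z-buffer (winner per pixel, '.' = empty):
  . . . . . . . .
  0 0 . . . . . .
  0 0 0 0 . . . .
  0 0 0 0 0 0 . .
  0 0 0 0 0 0 1 .
  0 0 0 0 1 1 1 1
  0 0 . . . . . .

Final: 0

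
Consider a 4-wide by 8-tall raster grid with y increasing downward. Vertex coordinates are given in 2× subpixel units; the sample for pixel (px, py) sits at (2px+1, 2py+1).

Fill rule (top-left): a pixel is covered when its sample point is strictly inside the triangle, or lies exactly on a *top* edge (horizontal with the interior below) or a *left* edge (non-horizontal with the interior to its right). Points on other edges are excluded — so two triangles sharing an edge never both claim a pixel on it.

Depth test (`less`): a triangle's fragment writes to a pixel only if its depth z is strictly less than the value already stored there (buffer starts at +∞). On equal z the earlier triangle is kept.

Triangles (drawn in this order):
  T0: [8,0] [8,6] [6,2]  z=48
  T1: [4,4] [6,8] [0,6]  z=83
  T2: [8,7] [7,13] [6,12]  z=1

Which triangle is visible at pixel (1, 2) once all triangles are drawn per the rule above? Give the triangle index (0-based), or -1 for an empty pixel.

T0:
  2·area = 12
  edge (8, 0)→(8, 6): d=(0,6) right/bottom  bias=-1
  edge (8, 6)→(6, 2): d=(-2,-4) top-left  bias=+0
  edge (6, 2)→(8, 0): d=(2,-2) top-left  bias=+0
    (3,0)@(7, 1): e=[6,6,0] → #  [on edge]
    (2,1)@(5, 3): e=[18,-6,0] → ·  [on edge]
    (3,1)@(7, 3): e=[6,2,4] → #
    (1,2)@(3, 5): e=[30,-18,0] → ·  [on edge]
    (3,2)@(7, 5): e=[6,-2,8] → ·
    (0,3)@(1, 7): e=[42,-30,0] → ·  [on edge]
  covered (2 px):
    · · · #
    · · · #
    · · · ·
    · · · ·
    · · · ·
    · · · ·
    · · · ·
    · · · ·
T1:
  2·area = 20
  edge (4, 4)→(6, 8): d=(2,4) right/bottom  bias=-1
  edge (6, 8)→(0, 6): d=(-6,-2) top-left  bias=+0
  edge (0, 6)→(4, 4): d=(4,-2) top-left  bias=+0
    (1,2)@(3, 5): e=[6,12,2] → #
    (2,2)@(5, 5): e=[-2,16,6] → ·
    (1,3)@(3, 7): e=[10,0,10] → #  [on edge]
    (2,3)@(5, 7): e=[2,4,14] → #
    (3,3)@(7, 7): e=[-6,8,18] → ·
    (1,4)@(3, 9): e=[14,-12,18] → ·
    (2,4)@(5, 9): e=[6,-8,22] → ·
  covered (3 px):
    · · · ·
    · · · ·
    · # · ·
    · # # ·
    · · · ·
    · · · ·
    · · · ·
    · · · ·
T2:
  2·area = 7
  edge (8, 7)→(7, 13): d=(-1,6) right/bottom  bias=-1
  edge (7, 13)→(6, 12): d=(-1,-1) top-left  bias=+0
  edge (6, 12)→(8, 7): d=(2,-5) top-left  bias=+0
    (0,3)@(1, 7): e=[42,0,-35] → ·  [on edge]
    (1,4)@(3, 9): e=[28,0,-21] → ·  [on edge]
    (2,5)@(5, 11): e=[14,0,-7] → ·  [on edge]
    (3,5)@(7, 11): e=[2,2,3] → #
    (3,6)@(7, 13): e=[0,0,7] → ·  [on edge]
  covered (1 px):
    · · · ·
    · · · ·
    · · · ·
    · · · ·
    · · · ·
    · · · #
    · · · ·
    · · · ·

Z-buffer (winner per pixel, '.' = empty):
  . . . 0
  . . . 0
  . 1 . .
  . 1 1 .
  . . . .
  . . . 2
  . . . .
  . . . .

Answer: 1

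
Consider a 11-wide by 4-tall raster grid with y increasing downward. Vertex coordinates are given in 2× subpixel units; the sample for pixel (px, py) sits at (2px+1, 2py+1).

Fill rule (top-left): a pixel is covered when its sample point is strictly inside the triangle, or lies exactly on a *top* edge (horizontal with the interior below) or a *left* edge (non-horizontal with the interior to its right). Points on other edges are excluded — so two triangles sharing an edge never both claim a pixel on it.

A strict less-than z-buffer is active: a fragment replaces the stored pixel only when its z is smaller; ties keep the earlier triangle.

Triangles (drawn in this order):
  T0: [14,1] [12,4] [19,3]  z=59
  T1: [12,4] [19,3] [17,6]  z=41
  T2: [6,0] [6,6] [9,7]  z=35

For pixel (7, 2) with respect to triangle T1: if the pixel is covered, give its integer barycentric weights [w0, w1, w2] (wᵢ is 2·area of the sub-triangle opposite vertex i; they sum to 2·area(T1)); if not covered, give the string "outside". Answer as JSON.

T0:
  2·area = 19  (B↔C swapped to make it positive)
  edge (14, 1)→(19, 3): d=(5,2) right/bottom  bias=-1
  edge (19, 3)→(12, 4): d=(-7,1) right/bottom  bias=-1
  edge (12, 4)→(14, 1): d=(2,-3) top-left  bias=+0
    (6,1)@(13, 3): e=[12,6,1] → █
    (7,1)@(15, 3): e=[8,4,7] → █
    (8,1)@(17, 3): e=[4,2,13] → █
    (9,1)@(19, 3): e=[0,0,19] → ·  [on edge]
    (2,2)@(5, 5): e=[38,0,-19] → ·  [on edge]
    (6,2)@(13, 5): e=[22,-8,5] → ·
    (7,2)@(15, 5): e=[18,-10,11] → ·
    (8,2)@(17, 5): e=[14,-12,17] → ·
  covered (3 px):
    · · · · · · · · · · ·
    · · · · · · █ █ █ · ·
    · · · · · · · · · · ·
    · · · · · · · · · · ·
T1:
  2·area = 19
  edge (12, 4)→(19, 3): d=(7,-1) top-left  bias=+0
  edge (19, 3)→(17, 6): d=(-2,3) right/bottom  bias=-1
  edge (17, 6)→(12, 4): d=(-5,-2) top-left  bias=+0
    (9,1)@(19, 3): e=[0,0,19] → ·  [on edge]
    (2,2)@(5, 5): e=[0,38,-19] → ·  [on edge]
    (7,2)@(15, 5): e=[10,8,1] → █
    (8,2)@(17, 5): e=[12,2,5] → █
    (9,2)@(19, 5): e=[14,-4,9] → ·
    (7,3)@(15, 7): e=[24,4,-9] → ·
    (8,3)@(17, 7): e=[26,-2,-5] → ·
  covered (2 px):
    · · · · · · · · · · ·
    · · · · · · · · · · ·
    · · · · · · · █ █ · ·
    · · · · · · · · · · ·
T2:
  2·area = 18  (B↔C swapped to make it positive)
  edge (6, 0)→(9, 7): d=(3,7) right/bottom  bias=-1
  edge (9, 7)→(6, 6): d=(-3,-1) top-left  bias=+0
  edge (6, 6)→(6, 0): d=(0,-6) top-left  bias=+0
    (3,1)@(7, 3): e=[2,10,6] → █
    (4,1)@(9, 3): e=[-12,12,18] → ·
    (1,2)@(3, 5): e=[36,0,-18] → ·  [on edge]
    (3,2)@(7, 5): e=[8,4,6] → █
    (4,2)@(9, 5): e=[-6,6,18] → ·
    (3,3)@(7, 7): e=[14,-2,6] → ·
    (4,3)@(9, 7): e=[0,0,18] → ·  [on edge]
  covered (2 px):
    · · · · · · · · · · ·
    · · · █ · · · · · · ·
    · · · █ · · · · · · ·
    · · · · · · · · · · ·

Final: [8,1,10]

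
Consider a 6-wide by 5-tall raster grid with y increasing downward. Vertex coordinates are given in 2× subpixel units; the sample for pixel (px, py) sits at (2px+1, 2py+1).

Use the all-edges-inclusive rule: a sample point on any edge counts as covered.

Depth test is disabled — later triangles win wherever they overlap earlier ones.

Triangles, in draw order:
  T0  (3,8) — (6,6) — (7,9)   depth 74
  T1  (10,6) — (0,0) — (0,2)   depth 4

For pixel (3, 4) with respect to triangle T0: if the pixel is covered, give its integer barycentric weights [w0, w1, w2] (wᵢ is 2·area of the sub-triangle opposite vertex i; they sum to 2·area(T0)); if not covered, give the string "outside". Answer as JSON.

T0:
  2·area = 11
  edge (3, 8)→(6, 6): d=(3,-2) inclusive
  edge (6, 6)→(7, 9): d=(1,3) inclusive
  edge (7, 9)→(3, 8): d=(-4,-1) inclusive
    (2,1)@(5, 3): e=[-11,0,22] → ·  [on edge]
    (2,3)@(5, 7): e=[1,4,6] → █
    (3,3)@(7, 7): e=[5,-2,8] → ·
    (2,4)@(5, 9): e=[7,6,-2] → ·
    (3,4)@(7, 9): e=[11,0,0] → █  [on edge]
    (4,4)@(9, 9): e=[15,-6,2] → ·
  covered (2 px):
    · · · · · ·
    · · · · · ·
    · · · · · ·
    · · █ · · ·
    · · · █ · ·
T1:
  2·area = 20  (B↔C swapped to make it positive)
  edge (10, 6)→(0, 2): d=(-10,-4) inclusive
  edge (0, 2)→(0, 0): d=(0,-2) inclusive
  edge (0, 0)→(10, 6): d=(10,6) inclusive
    (0,0)@(1, 1): e=[14,2,4] → █
    (1,0)@(3, 1): e=[22,6,-8] → ·
    (0,1)@(1, 3): e=[-6,2,24] → ·
    (1,1)@(3, 3): e=[2,6,12] → █
    (2,1)@(5, 3): e=[10,10,0] → █  [on edge]
    (3,1)@(7, 3): e=[18,14,-12] → ·
    (1,2)@(3, 5): e=[-18,6,32] → ·
    (2,2)@(5, 5): e=[-10,10,20] → ·
  covered (3 px):
    █ · · · · ·
    · █ █ · · ·
    · · · · · ·
    · · · · · ·
    · · · · · ·

Result: [0,0,11]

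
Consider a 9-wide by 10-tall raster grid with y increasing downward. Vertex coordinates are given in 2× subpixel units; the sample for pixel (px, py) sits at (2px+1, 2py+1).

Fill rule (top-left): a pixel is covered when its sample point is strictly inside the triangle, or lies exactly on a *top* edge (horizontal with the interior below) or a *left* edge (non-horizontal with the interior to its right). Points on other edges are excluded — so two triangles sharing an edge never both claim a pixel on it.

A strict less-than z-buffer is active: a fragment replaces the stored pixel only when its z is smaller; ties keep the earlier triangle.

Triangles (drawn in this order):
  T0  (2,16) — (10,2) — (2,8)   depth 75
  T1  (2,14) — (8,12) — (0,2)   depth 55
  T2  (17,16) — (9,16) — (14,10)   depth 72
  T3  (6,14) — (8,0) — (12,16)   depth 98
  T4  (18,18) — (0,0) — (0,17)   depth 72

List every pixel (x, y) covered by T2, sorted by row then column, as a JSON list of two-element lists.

T0:
  2·area = 64  (B↔C swapped to make it positive)
  edge (2, 16)→(2, 8): d=(0,-8) top-left  bias=+0
  edge (2, 8)→(10, 2): d=(8,-6) top-left  bias=+0
  edge (10, 2)→(2, 16): d=(-8,14) right/bottom  bias=-1
    (4,1)@(9, 3): e=[56,2,6] → █
    (5,1)@(11, 3): e=[72,14,-22] → ·
    (3,2)@(7, 5): e=[40,6,18] → █
    (4,2)@(9, 5): e=[56,18,-10] → ·
    (2,3)@(5, 7): e=[24,10,30] → █
    (4,3)@(9, 7): e=[56,34,-26] → ·
    (1,4)@(3, 9): e=[8,14,42] → █
    (3,4)@(7, 9): e=[40,38,-14] → ·
    (1,5)@(3, 11): e=[8,30,26] → █
    (2,5)@(5, 11): e=[24,42,-2] → ·
    (1,6)@(3, 13): e=[8,46,10] → █
    (2,6)@(5, 13): e=[24,58,-18] → ·
  covered (8 px):
    · · · · · · · · ·
    · · · · █ · · · ·
    · · · █ · · · · ·
    · · █ █ · · · · ·
    · █ █ · · · · · ·
    · █ · · · · · · ·
    · █ · · · · · · ·
    · · · · · · · · ·
    · · · · · · · · ·
    · · · · · · · · ·
T1:
  2·area = 76  (B↔C swapped to make it positive)
  edge (2, 14)→(0, 2): d=(-2,-12) top-left  bias=+0
  edge (0, 2)→(8, 12): d=(8,10) right/bottom  bias=-1
  edge (8, 12)→(2, 14): d=(-6,2) right/bottom  bias=-1
    (0,2)@(1, 5): e=[6,14,56] → █
    (1,2)@(3, 5): e=[30,-6,52] → ·
    (0,3)@(1, 7): e=[2,30,44] → █
    (1,3)@(3, 7): e=[26,10,40] → █
    (2,3)@(5, 7): e=[50,-10,36] → ·
    (0,4)@(1, 9): e=[-2,46,32] → ·
    (1,4)@(3, 9): e=[22,26,28] → █
    (2,4)@(5, 9): e=[46,6,24] → █
    (3,4)@(7, 9): e=[70,-14,20] → ·
    (8,4)@(17, 9): e=[190,-114,0] → ·  [on edge]
    (1,5)@(3, 11): e=[18,42,16] → █
    (3,5)@(7, 11): e=[66,2,8] → █
    (5,5)@(11, 11): e=[114,-38,0] → ·  [on edge]
    (2,6)@(5, 13): e=[38,38,0] → ·  [on edge]
  covered (9 px):
    · · · · · · · · ·
    · · · · · · · · ·
    █ · · · · · · · ·
    █ █ · · · · · · ·
    · █ █ · · · · · ·
    · █ █ █ · · · · ·
    · █ · · · · · · ·
    · · · · · · · · ·
    · · · · · · · · ·
    · · · · · · · · ·
T2:
  2·area = 48
  edge (17, 16)→(9, 16): d=(-8,0) right/bottom  bias=-1
  edge (9, 16)→(14, 10): d=(5,-6) top-left  bias=+0
  edge (14, 10)→(17, 16): d=(3,6) right/bottom  bias=-1
    (6,6)@(13, 13): e=[24,9,15] → █
    (7,6)@(15, 13): e=[24,21,3] → █
    (8,6)@(17, 13): e=[24,33,-9] → ·
    (5,7)@(11, 15): e=[8,7,33] → █
    (8,7)@(17, 15): e=[8,43,-3] → ·
    (5,8)@(11, 17): e=[-8,17,39] → ·
    (6,8)@(13, 17): e=[-8,29,27] → ·
    (7,8)@(15, 17): e=[-8,41,15] → ·
  covered (5 px):
    · · · · · · · · ·
    · · · · · · · · ·
    · · · · · · · · ·
    · · · · · · · · ·
    · · · · · · · · ·
    · · · · · · · · ·
    · · · · · · █ █ ·
    · · · · · █ █ █ ·
    · · · · · · · · ·
    · · · · · · · · ·
T3:
  2·area = 88
  edge (6, 14)→(8, 0): d=(2,-14) top-left  bias=+0
  edge (8, 0)→(12, 16): d=(4,16) right/bottom  bias=-1
  edge (12, 16)→(6, 14): d=(-6,-2) top-left  bias=+0
    (4,2)@(9, 5): e=[24,4,60] → █
    (5,2)@(11, 5): e=[52,-28,64] → ·
    (3,3)@(7, 7): e=[0,44,44] → █  [on edge]
    (5,3)@(11, 7): e=[56,-20,52] → ·
    (3,4)@(7, 9): e=[4,52,32] → █
    (5,4)@(11, 9): e=[60,-12,40] → ·
    (3,5)@(7, 11): e=[8,60,20] → █
    (5,5)@(11, 11): e=[64,-4,28] → ·
    (1,6)@(3, 13): e=[-44,132,0] → ·  [on edge]
    (3,6)@(7, 13): e=[12,68,8] → █
    (5,6)@(11, 13): e=[68,4,16] → █
    (6,6)@(13, 13): e=[96,-28,20] → ·
    (4,7)@(9, 15): e=[44,44,0] → █  [on edge]
    (7,8)@(15, 17): e=[132,-44,0] → ·  [on edge]
  covered (12 px):
    · · · · · · · · ·
    · · · · · · · · ·
    · · · · █ · · · ·
    · · · █ █ · · · ·
    · · · █ █ · · · ·
    · · · █ █ · · · ·
    · · · █ █ █ · · ·
    · · · · █ █ · · ·
    · · · · · · · · ·
    · · · · · · · · ·
T4:
  2·area = 306  (B↔C swapped to make it positive)
  edge (18, 18)→(0, 17): d=(-18,-1) top-left  bias=+0
  edge (0, 17)→(0, 0): d=(0,-17) top-left  bias=+0
  edge (0, 0)→(18, 18): d=(18,18) right/bottom  bias=-1
    (0,0)@(1, 1): e=[289,17,0] → ·  [on edge]
    (0,1)@(1, 3): e=[253,17,36] → █
    (1,1)@(3, 3): e=[255,51,0] → ·  [on edge]
    (0,2)@(1, 5): e=[217,17,72] → █
    (1,2)@(3, 5): e=[219,51,36] → █
    (2,2)@(5, 5): e=[221,85,0] → ·  [on edge]
    (0,3)@(1, 7): e=[181,17,108] → █
    (2,3)@(5, 7): e=[185,85,36] → █
    (3,3)@(7, 7): e=[187,119,0] → ·  [on edge]
    (0,4)@(1, 9): e=[145,17,144] → █
    (3,4)@(7, 9): e=[151,119,36] → █
    (4,4)@(9, 9): e=[153,153,0] → ·  [on edge]
    (5,5)@(11, 11): e=[119,187,0] → ·  [on edge]
    (6,6)@(13, 13): e=[85,221,0] → ·  [on edge]
    (7,7)@(15, 15): e=[51,255,0] → ·  [on edge]
    (8,8)@(17, 17): e=[17,289,0] → ·  [on edge]
  covered (36 px):
    · · · · · · · · ·
    █ · · · · · · · ·
    █ █ · · · · · · ·
    █ █ █ · · · · · ·
    █ █ █ █ · · · · ·
    █ █ █ █ █ · · · ·
    █ █ █ █ █ █ · · ·
    █ █ █ █ █ █ █ · ·
    █ █ █ █ █ █ █ █ ·
    · · · · · · · · ·

Final: [[6,6],[7,6],[5,7],[6,7],[7,7]]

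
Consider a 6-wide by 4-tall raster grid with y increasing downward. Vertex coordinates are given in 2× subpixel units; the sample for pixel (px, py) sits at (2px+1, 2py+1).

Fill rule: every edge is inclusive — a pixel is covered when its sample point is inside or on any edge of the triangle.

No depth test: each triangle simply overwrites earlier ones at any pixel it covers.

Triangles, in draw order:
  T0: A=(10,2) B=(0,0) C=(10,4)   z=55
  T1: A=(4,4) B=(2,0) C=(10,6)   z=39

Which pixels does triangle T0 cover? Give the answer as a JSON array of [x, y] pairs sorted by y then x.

T0:
  2·area = 20  (B↔C swapped to make it positive)
  edge (10, 2)→(10, 4): d=(0,2) inclusive
  edge (10, 4)→(0, 0): d=(-10,-4) inclusive
  edge (0, 0)→(10, 2): d=(10,2) inclusive
    (1,0)@(3, 1): e=[14,2,4] → #
    (2,0)@(5, 1): e=[10,10,0] → #  [on edge]
    (3,0)@(7, 1): e=[6,18,-4] → ·
    (1,1)@(3, 3): e=[14,-18,24] → ·
    (2,1)@(5, 3): e=[10,-10,20] → ·
    (4,1)@(9, 3): e=[2,6,12] → #
    (5,1)@(11, 3): e=[-2,14,8] → ·
    (4,2)@(9, 5): e=[2,-14,32] → ·
  covered (3 px):
    · # # · · ·
    · · · · # ·
    · · · · · ·
    · · · · · ·
T1:
  2·area = 20
  edge (4, 4)→(2, 0): d=(-2,-4) inclusive
  edge (2, 0)→(10, 6): d=(8,6) inclusive
  edge (10, 6)→(4, 4): d=(-6,-2) inclusive
    (1,0)@(3, 1): e=[2,2,16] → #
    (2,0)@(5, 1): e=[10,-10,20] → ·
    (0,1)@(1, 3): e=[-10,30,0] → ·  [on edge]
    (1,1)@(3, 3): e=[-2,18,4] → ·
    (2,1)@(5, 3): e=[6,6,8] → #
    (3,1)@(7, 3): e=[14,-6,12] → ·
    (2,2)@(5, 5): e=[2,22,-4] → ·
    (3,2)@(7, 5): e=[10,10,0] → #  [on edge]
    (4,2)@(9, 5): e=[18,-2,4] → ·
    (3,3)@(7, 7): e=[6,26,-12] → ·
  covered (3 px):
    · # · · · ·
    · · # · · ·
    · · · # · ·
    · · · · · ·

Final: [[1,0],[2,0],[4,1]]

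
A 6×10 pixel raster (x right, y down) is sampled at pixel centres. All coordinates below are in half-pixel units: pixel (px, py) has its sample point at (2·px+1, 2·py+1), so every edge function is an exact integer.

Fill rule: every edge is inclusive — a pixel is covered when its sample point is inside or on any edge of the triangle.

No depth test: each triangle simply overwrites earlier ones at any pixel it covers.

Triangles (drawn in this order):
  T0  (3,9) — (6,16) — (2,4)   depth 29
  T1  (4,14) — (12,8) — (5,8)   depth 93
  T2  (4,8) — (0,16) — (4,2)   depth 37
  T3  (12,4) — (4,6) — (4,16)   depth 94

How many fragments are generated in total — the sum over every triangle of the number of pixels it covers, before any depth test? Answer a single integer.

T0:
  2·area = 8  (B↔C swapped to make it positive)
  edge (3, 9)→(2, 4): d=(-1,-5) inclusive
  edge (2, 4)→(6, 16): d=(4,12) inclusive
  edge (6, 16)→(3, 9): d=(-3,-7) inclusive
    (0,0)@(1, 1): e=[-2,0,10] → ·  [on edge]
    (1,3)@(3, 7): e=[2,0,6] → █  [on edge]
    (2,3)@(5, 7): e=[12,-24,20] → ·
    (1,4)@(3, 9): e=[0,8,0] → █  [on edge]
    (2,4)@(5, 9): e=[10,-16,14] → ·
    (1,5)@(3, 11): e=[-2,16,-6] → ·
    (2,6)@(5, 13): e=[6,0,2] → █  [on edge]
    (3,6)@(7, 13): e=[16,-24,16] → ·
    (2,7)@(5, 15): e=[4,8,-4] → ·
    (2,9)@(5, 19): e=[0,24,-16] → ·  [on edge]
    (3,9)@(7, 19): e=[10,0,-2] → ·  [on edge]
  covered (3 px):
    · · · · · ·
    · · · · · ·
    · · · · · ·
    · █ · · · ·
    · █ · · · ·
    · · · · · ·
    · · █ · · ·
    · · · · · ·
    · · · · · ·
    · · · · · ·
T1:
  2·area = 42  (B↔C swapped to make it positive)
  edge (4, 14)→(5, 8): d=(1,-6) inclusive
  edge (5, 8)→(12, 8): d=(7,0) inclusive
  edge (12, 8)→(4, 14): d=(-8,6) inclusive
    (2,4)@(5, 9): e=[1,7,34] → █
    (3,4)@(7, 9): e=[13,7,22] → █
    (4,4)@(9, 9): e=[25,7,10] → █
    (5,4)@(11, 9): e=[37,7,-2] → ·
    (2,5)@(5, 11): e=[3,21,18] → █
    (4,5)@(9, 11): e=[27,21,-6] → ·
    (2,6)@(5, 13): e=[5,35,2] → █
    (3,6)@(7, 13): e=[17,35,-10] → ·
    (2,7)@(5, 15): e=[7,49,-14] → ·
  covered (6 px):
    · · · · · ·
    · · · · · ·
    · · · · · ·
    · · · · · ·
    · · █ █ █ ·
    · · █ █ · ·
    · · █ · · ·
    · · · · · ·
    · · · · · ·
    · · · · · ·
T2:
  2·area = 24
  edge (4, 8)→(0, 16): d=(-4,8) inclusive
  edge (0, 16)→(4, 2): d=(4,-14) inclusive
  edge (4, 2)→(4, 8): d=(0,6) inclusive
    (1,3)@(3, 7): e=[12,6,6] → █
    (2,3)@(5, 7): e=[-4,34,-6] → ·
    (1,4)@(3, 9): e=[4,14,6] → █
    (2,4)@(5, 9): e=[-12,42,-6] → ·
    (1,5)@(3, 11): e=[-4,22,6] → ·
    (0,6)@(1, 13): e=[4,2,18] → █
    (1,6)@(3, 13): e=[-12,30,6] → ·
    (0,7)@(1, 15): e=[-4,10,18] → ·
  covered (3 px):
    · · · · · ·
    · · · · · ·
    · · · · · ·
    · █ · · · ·
    · █ · · · ·
    · · · · · ·
    █ · · · · ·
    · · · · · ·
    · · · · · ·
    · · · · · ·
T3:
  2·area = 80  (B↔C swapped to make it positive)
  edge (12, 4)→(4, 16): d=(-8,12) inclusive
  edge (4, 16)→(4, 6): d=(0,-10) inclusive
  edge (4, 6)→(12, 4): d=(8,-2) inclusive
    (4,2)@(9, 5): e=[28,50,2] → █
    (5,2)@(11, 5): e=[4,70,6] → █
    (2,3)@(5, 7): e=[60,10,10] → █
    (3,3)@(7, 7): e=[36,30,14] → █
    (5,3)@(11, 7): e=[-12,70,22] → ·
    (2,4)@(5, 9): e=[44,10,26] → █
    (4,4)@(9, 9): e=[-4,50,34] → ·
    (2,5)@(5, 11): e=[28,10,42] → █
    (4,5)@(9, 11): e=[-20,50,50] → ·
    (2,6)@(5, 13): e=[12,10,58] → █
    (3,6)@(7, 13): e=[-12,30,62] → ·
    (2,7)@(5, 15): e=[-4,10,74] → ·
  covered (10 px):
    · · · · · ·
    · · · · · ·
    · · · · █ █
    · · █ █ █ ·
    · · █ █ · ·
    · · █ █ · ·
    · · █ · · ·
    · · · · · ·
    · · · · · ·
    · · · · · ·

Final: 22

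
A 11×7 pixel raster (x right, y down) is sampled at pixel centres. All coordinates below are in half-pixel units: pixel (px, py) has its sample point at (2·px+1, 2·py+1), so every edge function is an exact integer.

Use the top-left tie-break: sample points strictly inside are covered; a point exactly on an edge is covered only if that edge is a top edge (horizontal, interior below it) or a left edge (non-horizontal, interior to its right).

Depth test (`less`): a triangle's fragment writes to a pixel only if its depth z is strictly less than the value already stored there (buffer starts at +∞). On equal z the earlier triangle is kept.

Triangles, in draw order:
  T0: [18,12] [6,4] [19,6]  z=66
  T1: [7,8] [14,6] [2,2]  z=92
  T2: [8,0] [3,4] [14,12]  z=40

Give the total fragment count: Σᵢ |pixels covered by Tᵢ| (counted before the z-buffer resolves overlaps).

T0:
  2·area = 80
  edge (18, 12)→(6, 4): d=(-12,-8) top-left  bias=+0
  edge (6, 4)→(19, 6): d=(13,2) right/bottom  bias=-1
  edge (19, 6)→(18, 12): d=(-1,6) right/bottom  bias=-1
    (4,2)@(9, 5): e=[12,7,61] → █
    (5,2)@(11, 5): e=[28,3,49] → █
    (6,2)@(13, 5): e=[44,-1,37] → ·
    (4,3)@(9, 7): e=[-12,33,59] → ·
    (5,3)@(11, 7): e=[4,29,47] → █
    (6,3)@(13, 7): e=[20,25,35] → █
    (7,3)@(15, 7): e=[36,21,23] → █
    (8,3)@(17, 7): e=[52,17,11] → █
    (9,3)@(19, 7): e=[68,13,-1] → ·
    (5,4)@(11, 9): e=[-20,55,45] → ·
    (6,4)@(13, 9): e=[-4,51,33] → ·
    (7,4)@(15, 9): e=[12,47,21] → █
  covered (9 px):
    · · · · · · · · · · ·
    · · · · · · · · · · ·
    · · · · █ █ · · · · ·
    · · · · · █ █ █ █ · ·
    · · · · · · · █ █ · ·
    · · · · · · · · █ · ·
    · · · · · · · · · · ·
T1:
  2·area = 52  (B↔C swapped to make it positive)
  edge (7, 8)→(2, 2): d=(-5,-6) top-left  bias=+0
  edge (2, 2)→(14, 6): d=(12,4) right/bottom  bias=-1
  edge (14, 6)→(7, 8): d=(-7,2) right/bottom  bias=-1
    (1,1)@(3, 3): e=[1,8,43] → █
    (2,1)@(5, 3): e=[13,0,39] → ·  [on edge]
    (1,2)@(3, 5): e=[-9,32,29] → ·
    (2,2)@(5, 5): e=[3,24,25] → █
    (3,2)@(7, 5): e=[15,16,21] → █
    (4,2)@(9, 5): e=[27,8,17] → █
    (5,2)@(11, 5): e=[39,0,13] → ·  [on edge]
    (2,3)@(5, 7): e=[-7,48,11] → ·
    (3,3)@(7, 7): e=[5,40,7] → █
    (5,3)@(11, 7): e=[29,24,-1] → ·
    (8,3)@(17, 7): e=[65,0,-13] → ·  [on edge]
    (3,4)@(7, 9): e=[-5,64,-7] → ·
  covered (6 px):
    · · · · · · · · · · ·
    · █ · · · · · · · · ·
    · · █ █ █ · · · · · ·
    · · · █ █ · · · · · ·
    · · · · · · · · · · ·
    · · · · · · · · · · ·
    · · · · · · · · · · ·
T2:
  2·area = 84  (B↔C swapped to make it positive)
  edge (8, 0)→(14, 12): d=(6,12) right/bottom  bias=-1
  edge (14, 12)→(3, 4): d=(-11,-8) top-left  bias=+0
  edge (3, 4)→(8, 0): d=(5,-4) top-left  bias=+0
    (3,0)@(7, 1): e=[18,65,1] → █
    (4,0)@(9, 1): e=[-6,81,9] → ·
    (2,1)@(5, 3): e=[54,27,3] → █
    (4,1)@(9, 3): e=[6,59,19] → █
    (5,1)@(11, 3): e=[-18,75,27] → ·
    (2,2)@(5, 5): e=[66,5,13] → █
    (5,2)@(11, 5): e=[-6,53,37] → ·
    (2,3)@(5, 7): e=[78,-17,23] → ·
    (3,3)@(7, 7): e=[54,-1,31] → ·
    (4,3)@(9, 7): e=[30,15,39] → █
    (5,3)@(11, 7): e=[6,31,47] → █
    (6,3)@(13, 7): e=[-18,47,55] → ·
  covered (11 px):
    · · · █ · · · · · · ·
    · · █ █ █ · · · · · ·
    · · █ █ █ · · · · · ·
    · · · · █ █ · · · · ·
    · · · · · █ · · · · ·
    · · · · · · █ · · · ·
    · · · · · · · · · · ·

Result: 26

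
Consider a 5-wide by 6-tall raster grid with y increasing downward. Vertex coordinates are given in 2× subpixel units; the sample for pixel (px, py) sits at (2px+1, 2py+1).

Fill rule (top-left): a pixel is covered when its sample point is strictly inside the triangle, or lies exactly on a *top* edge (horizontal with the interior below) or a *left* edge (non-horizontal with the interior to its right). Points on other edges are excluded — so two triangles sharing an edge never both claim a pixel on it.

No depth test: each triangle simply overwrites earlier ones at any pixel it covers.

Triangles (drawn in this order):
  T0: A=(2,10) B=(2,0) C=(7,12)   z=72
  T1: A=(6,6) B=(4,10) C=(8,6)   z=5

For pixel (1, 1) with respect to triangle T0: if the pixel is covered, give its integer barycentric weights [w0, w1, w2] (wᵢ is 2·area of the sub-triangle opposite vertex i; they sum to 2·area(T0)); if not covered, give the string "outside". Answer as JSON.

T0:
  2·area = 50
  edge (2, 10)→(2, 0): d=(0,-10) top-left  bias=+0
  edge (2, 0)→(7, 12): d=(5,12) right/bottom  bias=-1
  edge (7, 12)→(2, 10): d=(-5,-2) top-left  bias=+0
    (1,1)@(3, 3): e=[10,3,37] → X
    (2,1)@(5, 3): e=[30,-21,41] → .
    (1,2)@(3, 5): e=[10,13,27] → X
    (2,2)@(5, 5): e=[30,-11,31] → .
    (1,3)@(3, 7): e=[10,23,17] → X
    (2,3)@(5, 7): e=[30,-1,21] → .
    (1,4)@(3, 9): e=[10,33,7] → X
    (2,4)@(5, 9): e=[30,9,11] → X
    (3,4)@(7, 9): e=[50,-15,15] → .
    (1,5)@(3, 11): e=[10,43,-3] → .
    (2,5)@(5, 11): e=[30,19,1] → X
    (3,5)@(7, 11): e=[50,-5,5] → .
  covered (6 px):
    . . . . .
    . X . . .
    . X . . .
    . X . . .
    . X X . .
    . . X . .
T1:
  2·area = 8  (B↔C swapped to make it positive)
  edge (6, 6)→(8, 6): d=(2,0) top-left  bias=+0
  edge (8, 6)→(4, 10): d=(-4,4) right/bottom  bias=-1
  edge (4, 10)→(6, 6): d=(2,-4) top-left  bias=+0
    (4,2)@(9, 5): e=[-2,0,10] → .  [on edge]
    (3,3)@(7, 7): e=[2,0,6] → .  [on edge]
    (2,4)@(5, 9): e=[6,0,2] → .  [on edge]
    (1,5)@(3, 11): e=[10,0,-2] → .  [on edge]
  covered (0 px):
    . . . . .
    . . . . .
    . . . . .
    . . . . .
    . . . . .
    . . . . .

Final: [3,37,10]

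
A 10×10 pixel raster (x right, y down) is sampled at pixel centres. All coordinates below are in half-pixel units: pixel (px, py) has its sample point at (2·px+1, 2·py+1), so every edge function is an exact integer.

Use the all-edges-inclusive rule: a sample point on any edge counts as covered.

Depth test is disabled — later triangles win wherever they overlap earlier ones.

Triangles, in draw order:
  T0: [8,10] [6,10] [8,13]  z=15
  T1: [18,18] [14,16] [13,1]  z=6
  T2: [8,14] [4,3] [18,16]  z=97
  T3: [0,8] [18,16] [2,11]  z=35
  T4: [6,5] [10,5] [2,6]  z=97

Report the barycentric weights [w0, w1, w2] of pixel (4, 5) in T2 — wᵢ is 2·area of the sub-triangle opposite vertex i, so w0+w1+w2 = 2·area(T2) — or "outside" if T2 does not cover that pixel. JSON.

T0:
  2·area = 6  (B↔C swapped to make it positive)
  edge (8, 10)→(8, 13): d=(0,3) inclusive
  edge (8, 13)→(6, 10): d=(-2,-3) inclusive
  edge (6, 10)→(8, 10): d=(2,0) inclusive
    (3,5)@(7, 11): e=[3,1,2] → █
    (4,5)@(9, 11): e=[-3,7,2] → ·
    (3,6)@(7, 13): e=[3,-3,6] → ·
  covered (1 px):
    · · · · · · · · · ·
    · · · · · · · · · ·
    · · · · · · · · · ·
    · · · · · · · · · ·
    · · · · · · · · · ·
    · · · █ · · · · · ·
    · · · · · · · · · ·
    · · · · · · · · · ·
    · · · · · · · · · ·
    · · · · · · · · · ·
T1:
  2·area = 58
  edge (18, 18)→(14, 16): d=(-4,-2) inclusive
  edge (14, 16)→(13, 1): d=(-1,-15) inclusive
  edge (13, 1)→(18, 18): d=(5,17) inclusive
    (6,0)@(13, 1): e=[58,0,0] → █  [on edge]
    (7,0)@(15, 1): e=[62,30,-34] → ·
    (6,1)@(13, 3): e=[50,-2,10] → ·
    (7,4)@(15, 9): e=[30,22,6] → █
    (8,4)@(17, 9): e=[34,52,-28] → ·
    (7,5)@(15, 11): e=[22,20,16] → █
    (8,5)@(17, 11): e=[26,50,-18] → ·
    (7,6)@(15, 13): e=[14,18,26] → █
    (8,6)@(17, 13): e=[18,48,-8] → ·
    (7,7)@(15, 15): e=[6,16,36] → █
    (8,7)@(17, 15): e=[10,46,2] → █
    (9,7)@(19, 15): e=[14,76,-32] → ·
  covered (7 px):
    · · · · · · █ · · ·
    · · · · · · · · · ·
    · · · · · · · · · ·
    · · · · · · · · · ·
    · · · · · · · █ · ·
    · · · · · · · █ · ·
    · · · · · · · █ · ·
    · · · · · · · █ █ ·
    · · · · · · · · █ ·
    · · · · · · · · · ·
T2:
  2·area = 102
  edge (8, 14)→(4, 3): d=(-4,-11) inclusive
  edge (4, 3)→(18, 16): d=(14,13) inclusive
  edge (18, 16)→(8, 14): d=(-10,-2) inclusive
    (2,2)@(5, 5): e=[3,15,84] → █
    (3,2)@(7, 5): e=[25,-11,88] → ·
    (2,3)@(5, 7): e=[-5,43,64] → ·
    (3,3)@(7, 7): e=[17,17,68] → █
    (4,3)@(9, 7): e=[39,-9,72] → ·
    (3,4)@(7, 9): e=[9,45,48] → █
    (4,4)@(9, 9): e=[31,19,52] → █
    (5,4)@(11, 9): e=[53,-7,56] → ·
    (3,5)@(7, 11): e=[1,73,28] → █
    (5,5)@(11, 11): e=[45,21,36] → █
    (6,5)@(13, 11): e=[67,-5,40] → ·
    (1,6)@(3, 13): e=[-51,153,0] → ·  [on edge]
    (6,7)@(13, 15): e=[51,51,0] → █  [on edge]
  covered (12 px):
    · · · · · · · · · ·
    · · · · · · · · · ·
    · · █ · · · · · · ·
    · · · █ · · · · · ·
    · · · █ █ · · · · ·
    · · · █ █ █ · · · ·
    · · · · █ █ █ · · ·
    · · · · · · █ █ · ·
    · · · · · · · · · ·
    · · · · · · · · · ·
T3:
  2·area = 38
  edge (0, 8)→(18, 16): d=(18,8) inclusive
  edge (18, 16)→(2, 11): d=(-16,-5) inclusive
  edge (2, 11)→(0, 8): d=(-2,-3) inclusive
    (0,4)@(1, 9): e=[10,27,1] → █
    (1,4)@(3, 9): e=[-6,37,7] → ·
    (0,5)@(1, 11): e=[46,-5,-3] → ·
    (1,5)@(3, 11): e=[30,5,3] → █
    (2,5)@(5, 11): e=[14,15,9] → █
    (3,5)@(7, 11): e=[-2,25,15] → ·
    (1,6)@(3, 13): e=[66,-27,-1] → ·
    (2,6)@(5, 13): e=[50,-17,5] → ·
    (4,6)@(9, 13): e=[18,3,17] → █
    (5,6)@(11, 13): e=[2,13,23] → █
    (6,6)@(13, 13): e=[-14,23,29] → ·
    (4,7)@(9, 15): e=[54,-29,13] → ·
  covered (6 px):
    · · · · · · · · · ·
    · · · · · · · · · ·
    · · · · · · · · · ·
    · · · · · · · · · ·
    █ · · · · · · · · ·
    · █ █ · · · · · · ·
    · · · · █ █ · · · ·
    · · · · · · · █ · ·
    · · · · · · · · · ·
    · · · · · · · · · ·
T4:
  2·area = 4
  edge (6, 5)→(10, 5): d=(4,0) inclusive
  edge (10, 5)→(2, 6): d=(-8,1) inclusive
  edge (2, 6)→(6, 5): d=(4,-1) inclusive
    (0,2)@(1, 5): e=[0,9,-5] → ·  [on edge]
    (1,2)@(3, 5): e=[0,7,-3] → ·  [on edge]
    (2,2)@(5, 5): e=[0,5,-1] → ·  [on edge]
    (3,2)@(7, 5): e=[0,3,1] → █  [on edge]
    (4,2)@(9, 5): e=[0,1,3] → █  [on edge]
    (5,2)@(11, 5): e=[0,-1,5] → ·  [on edge]
    (6,2)@(13, 5): e=[0,-3,7] → ·  [on edge]
    (7,2)@(15, 5): e=[0,-5,9] → ·  [on edge]
    (8,2)@(17, 5): e=[0,-7,11] → ·  [on edge]
    (9,2)@(19, 5): e=[0,-9,13] → ·  [on edge]
    (3,3)@(7, 7): e=[8,-13,9] → ·
    (4,3)@(9, 7): e=[8,-15,11] → ·
  covered (2 px):
    · · · · · · · · · ·
    · · · · · · · · · ·
    · · · █ █ · · · · ·
    · · · · · · · · · ·
    · · · · · · · · · ·
    · · · · · · · · · ·
    · · · · · · · · · ·
    · · · · · · · · · ·
    · · · · · · · · · ·
    · · · · · · · · · ·

Result: [47,32,23]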